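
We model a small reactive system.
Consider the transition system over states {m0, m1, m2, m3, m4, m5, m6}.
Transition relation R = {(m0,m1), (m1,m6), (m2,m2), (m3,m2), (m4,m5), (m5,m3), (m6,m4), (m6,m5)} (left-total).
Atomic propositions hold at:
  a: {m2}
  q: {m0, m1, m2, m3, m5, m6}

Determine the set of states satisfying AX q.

{m0, m1, m2, m3, m4, m5}

Sat(AX q) = {s : every successor in {m0, m1, m2, m3, m5, m6}} = {m0, m1, m2, m3, m4, m5}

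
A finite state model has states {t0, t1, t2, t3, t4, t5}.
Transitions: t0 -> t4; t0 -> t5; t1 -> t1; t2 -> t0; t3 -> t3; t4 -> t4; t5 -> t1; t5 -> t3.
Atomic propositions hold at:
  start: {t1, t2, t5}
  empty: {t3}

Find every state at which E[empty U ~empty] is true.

Sat(~empty) = {t0, t1, t2, t4, t5}
E[empty U ~empty]: least fixpoint, start Z0 = Sat(~empty) = {t0, t1, t2, t4, t5}, add states in Sat(empty) with some successor in Z. Already a fixed point.
Sat(E[empty U ~empty]) = {t0, t1, t2, t4, t5}

{t0, t1, t2, t4, t5}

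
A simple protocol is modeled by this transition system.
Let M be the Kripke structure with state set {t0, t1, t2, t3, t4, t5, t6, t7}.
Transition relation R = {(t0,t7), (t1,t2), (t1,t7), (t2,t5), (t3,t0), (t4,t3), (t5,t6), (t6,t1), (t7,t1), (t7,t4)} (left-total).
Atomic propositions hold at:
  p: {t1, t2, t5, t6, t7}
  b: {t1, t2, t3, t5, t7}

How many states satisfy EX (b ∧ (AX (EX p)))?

Sat(EX p) = {s : some successor in {t1, t2, t5, t6, t7}} = {t0, t1, t2, t5, t6, t7}
Sat(AX (EX p)) = {s : every successor in {t0, t1, t2, t5, t6, t7}} = {t0, t1, t2, t3, t5, t6}
Sat(b ∧ (AX (EX p))) = {t1, t2, t3, t5}
Sat(EX (b ∧ (AX (EX p)))) = {s : some successor in {t1, t2, t3, t5}} = {t1, t2, t4, t6, t7}
|Sat(EX (b ∧ (AX (EX p))))| = |{t1, t2, t4, t6, t7}| = 5.

5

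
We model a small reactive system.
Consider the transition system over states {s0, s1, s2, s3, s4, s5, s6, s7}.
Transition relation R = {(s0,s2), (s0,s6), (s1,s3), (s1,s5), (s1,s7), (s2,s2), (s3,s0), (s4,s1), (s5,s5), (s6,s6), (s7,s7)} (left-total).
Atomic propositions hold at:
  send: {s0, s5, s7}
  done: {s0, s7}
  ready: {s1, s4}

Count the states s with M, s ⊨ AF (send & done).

Sat(send & done) = {s0, s7}
AF (send & done): least fixpoint, start Z0 = {s0, s7}, add states with every successor in Z. Z1 = {s0, s3, s7}; fixed.
Sat(AF (send & done)) = {s0, s3, s7}
|Sat(AF (send & done))| = |{s0, s3, s7}| = 3.

3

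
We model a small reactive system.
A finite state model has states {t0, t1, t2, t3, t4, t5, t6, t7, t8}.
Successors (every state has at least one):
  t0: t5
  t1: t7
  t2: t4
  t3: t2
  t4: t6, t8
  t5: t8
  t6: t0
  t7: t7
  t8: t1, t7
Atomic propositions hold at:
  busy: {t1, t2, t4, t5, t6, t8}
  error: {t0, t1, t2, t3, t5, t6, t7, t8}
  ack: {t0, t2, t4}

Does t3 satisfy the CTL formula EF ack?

Yes

EF ack: least fixpoint, start Z0 = {t0, t2, t4}, add states with some successor in Z. Z1 = {t0, t2, t3, t4, t6}; fixed.
Sat(EF ack) = {t0, t2, t3, t4, t6}
t3 ∈ Sat(EF ack) = {t0, t2, t3, t4, t6}, so the formula holds at t3.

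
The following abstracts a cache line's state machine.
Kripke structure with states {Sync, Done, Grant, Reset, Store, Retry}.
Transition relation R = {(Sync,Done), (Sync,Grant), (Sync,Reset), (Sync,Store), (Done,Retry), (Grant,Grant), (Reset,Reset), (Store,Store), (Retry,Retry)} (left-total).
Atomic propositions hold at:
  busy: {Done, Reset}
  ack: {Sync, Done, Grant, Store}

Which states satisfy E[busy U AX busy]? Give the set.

{Reset}

Sat(AX busy) = {s : every successor in {Done, Reset}} = {Reset}
E[busy U AX busy]: least fixpoint, start Z0 = Sat(AX busy) = {Reset}, add states in Sat(busy) with some successor in Z. Already a fixed point.
Sat(E[busy U AX busy]) = {Reset}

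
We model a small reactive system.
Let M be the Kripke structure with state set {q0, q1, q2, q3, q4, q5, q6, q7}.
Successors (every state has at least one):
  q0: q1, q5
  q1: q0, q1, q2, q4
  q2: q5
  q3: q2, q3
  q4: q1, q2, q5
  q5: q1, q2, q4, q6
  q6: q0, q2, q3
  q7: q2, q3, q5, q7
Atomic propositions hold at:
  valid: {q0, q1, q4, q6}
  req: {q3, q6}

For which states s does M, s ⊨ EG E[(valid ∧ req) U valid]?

Sat(valid ∧ req) = {q6}
E[(valid ∧ req) U valid]: least fixpoint, start Z0 = Sat(valid) = {q0, q1, q4, q6}, add states in Sat(valid ∧ req) with some successor in Z. Already a fixed point.
Sat(E[(valid ∧ req) U valid]) = {q0, q1, q4, q6}
EG E[(valid ∧ req) U valid]: greatest fixpoint, start Z0 = {q0, q1, q4, q6}, keep only states in Sat with some successor in Z. Already a fixed point.
Sat(EG E[(valid ∧ req) U valid]) = {q0, q1, q4, q6}

{q0, q1, q4, q6}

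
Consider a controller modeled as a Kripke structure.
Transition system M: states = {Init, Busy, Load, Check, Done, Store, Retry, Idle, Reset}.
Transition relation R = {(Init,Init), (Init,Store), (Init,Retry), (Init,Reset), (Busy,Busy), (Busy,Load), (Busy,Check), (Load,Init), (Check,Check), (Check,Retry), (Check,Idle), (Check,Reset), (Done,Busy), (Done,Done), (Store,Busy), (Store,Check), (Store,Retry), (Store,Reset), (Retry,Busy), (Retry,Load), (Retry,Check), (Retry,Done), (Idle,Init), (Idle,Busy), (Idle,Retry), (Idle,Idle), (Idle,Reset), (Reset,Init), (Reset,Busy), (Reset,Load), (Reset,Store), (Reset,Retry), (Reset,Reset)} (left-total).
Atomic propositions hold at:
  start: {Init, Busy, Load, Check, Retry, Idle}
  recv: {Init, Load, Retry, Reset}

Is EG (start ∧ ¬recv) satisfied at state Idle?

Yes

Sat(¬recv) = {Busy, Check, Done, Store, Idle}
Sat(start ∧ ¬recv) = {Busy, Check, Idle}
EG (start ∧ ¬recv): greatest fixpoint, start Z0 = {Busy, Check, Idle}, keep only states in Sat with some successor in Z. Already a fixed point.
Sat(EG (start ∧ ¬recv)) = {Busy, Check, Idle}
Idle ∈ Sat(EG (start ∧ ¬recv)) = {Busy, Check, Idle}, so the formula holds at Idle.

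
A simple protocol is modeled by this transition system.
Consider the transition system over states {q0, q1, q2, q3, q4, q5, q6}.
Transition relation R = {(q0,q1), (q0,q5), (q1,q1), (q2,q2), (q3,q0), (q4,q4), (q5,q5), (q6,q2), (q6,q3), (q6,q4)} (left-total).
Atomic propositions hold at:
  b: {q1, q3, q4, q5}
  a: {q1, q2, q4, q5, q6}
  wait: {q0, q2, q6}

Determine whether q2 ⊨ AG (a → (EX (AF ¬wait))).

No

Sat(¬wait) = {q1, q3, q4, q5}
AF ¬wait: least fixpoint, start Z0 = {q1, q3, q4, q5}, add states with every successor in Z. Z1 = {q0, q1, q3, q4, q5}; fixed.
Sat(AF ¬wait) = {q0, q1, q3, q4, q5}
Sat(EX (AF ¬wait)) = {s : some successor in {q0, q1, q3, q4, q5}} = {q0, q1, q3, q4, q5, q6}
Sat(a → (EX (AF ¬wait))) = {q0, q1, q3, q4, q5, q6}
AG (a → (EX (AF ¬wait))): greatest fixpoint, start Z0 = {q0, q1, q3, q4, q5, q6}, keep only states in Sat with every successor in Z. Z1 = {q0, q1, q3, q4, q5}; fixed.
Sat(AG (a → (EX (AF ¬wait)))) = {q0, q1, q3, q4, q5}
q2 ∉ Sat(AG (a → (EX (AF ¬wait)))) = {q0, q1, q3, q4, q5}, so the formula does not hold at q2.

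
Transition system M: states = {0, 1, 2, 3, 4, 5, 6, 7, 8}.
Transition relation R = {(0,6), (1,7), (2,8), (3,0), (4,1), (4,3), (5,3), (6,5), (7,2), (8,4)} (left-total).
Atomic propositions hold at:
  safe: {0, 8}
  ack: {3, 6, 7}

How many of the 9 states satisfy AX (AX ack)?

Sat(AX ack) = {s : every successor in {3, 6, 7}} = {0, 1, 5}
Sat(AX (AX ack)) = {s : every successor in {0, 1, 5}} = {3, 6}
|Sat(AX (AX ack))| = |{3, 6}| = 2.

2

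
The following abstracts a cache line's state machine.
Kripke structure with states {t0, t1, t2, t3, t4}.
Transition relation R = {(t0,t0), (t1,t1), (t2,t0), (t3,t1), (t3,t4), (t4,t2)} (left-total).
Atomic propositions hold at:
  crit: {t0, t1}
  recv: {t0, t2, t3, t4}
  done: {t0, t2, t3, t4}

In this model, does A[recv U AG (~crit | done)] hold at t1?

No

Sat(~crit) = {t2, t3, t4}
Sat(~crit | done) = {t0, t2, t3, t4}
AG (~crit | done): greatest fixpoint, start Z0 = {t0, t2, t3, t4}, keep only states in Sat with every successor in Z. Z1 = {t0, t2, t4}; fixed.
Sat(AG (~crit | done)) = {t0, t2, t4}
A[recv U AG (~crit | done)]: least fixpoint, start Z0 = Sat(AG (~crit | done)) = {t0, t2, t4}, add states in Sat(recv) with every successor in Z. Already a fixed point.
Sat(A[recv U AG (~crit | done)]) = {t0, t2, t4}
t1 ∉ Sat(A[recv U AG (~crit | done)]) = {t0, t2, t4}, so the formula does not hold at t1.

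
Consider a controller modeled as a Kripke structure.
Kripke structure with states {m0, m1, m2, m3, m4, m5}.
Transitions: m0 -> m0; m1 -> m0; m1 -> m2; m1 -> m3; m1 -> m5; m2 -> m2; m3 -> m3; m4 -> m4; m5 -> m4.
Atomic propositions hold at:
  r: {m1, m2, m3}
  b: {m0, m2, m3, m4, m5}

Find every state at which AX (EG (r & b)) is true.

{m2, m3}

Sat(r & b) = {m2, m3}
EG (r & b): greatest fixpoint, start Z0 = {m2, m3}, keep only states in Sat with some successor in Z. Already a fixed point.
Sat(EG (r & b)) = {m2, m3}
Sat(AX (EG (r & b))) = {s : every successor in {m2, m3}} = {m2, m3}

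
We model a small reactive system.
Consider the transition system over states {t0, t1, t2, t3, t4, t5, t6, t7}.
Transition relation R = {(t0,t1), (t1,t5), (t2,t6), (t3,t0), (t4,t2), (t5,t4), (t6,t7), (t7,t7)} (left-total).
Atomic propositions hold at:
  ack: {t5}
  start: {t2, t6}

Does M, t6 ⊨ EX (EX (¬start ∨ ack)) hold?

Yes

Sat(¬start) = {t0, t1, t3, t4, t5, t7}
Sat(¬start ∨ ack) = {t0, t1, t3, t4, t5, t7}
Sat(EX (¬start ∨ ack)) = {s : some successor in {t0, t1, t3, t4, t5, t7}} = {t0, t1, t3, t5, t6, t7}
Sat(EX (EX (¬start ∨ ack))) = {s : some successor in {t0, t1, t3, t5, t6, t7}} = {t0, t1, t2, t3, t6, t7}
t6 ∈ Sat(EX (EX (¬start ∨ ack))) = {t0, t1, t2, t3, t6, t7}, so the formula holds at t6.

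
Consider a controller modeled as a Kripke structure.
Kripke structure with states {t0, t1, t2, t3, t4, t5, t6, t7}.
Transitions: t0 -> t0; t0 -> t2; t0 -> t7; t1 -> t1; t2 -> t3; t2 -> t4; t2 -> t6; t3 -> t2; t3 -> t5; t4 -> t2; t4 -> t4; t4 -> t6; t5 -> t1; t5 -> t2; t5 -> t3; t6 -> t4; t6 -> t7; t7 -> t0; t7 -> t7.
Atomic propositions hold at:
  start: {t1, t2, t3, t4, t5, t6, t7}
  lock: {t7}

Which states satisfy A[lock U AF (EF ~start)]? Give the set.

Sat(~start) = {t0}
EF ~start: least fixpoint, start Z0 = {t0}, add states with some successor in Z. Z1 = {t0, t7}; Z2 = {t0, t6, t7}; Z3 = {t0, t2, t4, t6, t7}; Z4 = {t0, t2, t3, t4, t5, t6, t7}; fixed.
Sat(EF ~start) = {t0, t2, t3, t4, t5, t6, t7}
AF (EF ~start): least fixpoint, start Z0 = {t0, t2, t3, t4, t5, t6, t7}, add states with every successor in Z. Already a fixed point.
Sat(AF (EF ~start)) = {t0, t2, t3, t4, t5, t6, t7}
A[lock U AF (EF ~start)]: least fixpoint, start Z0 = Sat(AF (EF ~start)) = {t0, t2, t3, t4, t5, t6, t7}, add states in Sat(lock) with every successor in Z. Already a fixed point.
Sat(A[lock U AF (EF ~start)]) = {t0, t2, t3, t4, t5, t6, t7}

{t0, t2, t3, t4, t5, t6, t7}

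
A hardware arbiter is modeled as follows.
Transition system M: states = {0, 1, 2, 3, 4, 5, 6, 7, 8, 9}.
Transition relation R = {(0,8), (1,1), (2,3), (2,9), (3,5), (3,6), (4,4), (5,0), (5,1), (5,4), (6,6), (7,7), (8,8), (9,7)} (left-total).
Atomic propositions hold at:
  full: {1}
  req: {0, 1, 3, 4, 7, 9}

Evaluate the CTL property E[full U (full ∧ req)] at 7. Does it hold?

Sat(full ∧ req) = {1}
E[full U (full ∧ req)]: least fixpoint, start Z0 = Sat((full ∧ req)) = {1}, add states in Sat(full) with some successor in Z. Already a fixed point.
Sat(E[full U (full ∧ req)]) = {1}
7 ∉ Sat(E[full U (full ∧ req)]) = {1}, so the formula does not hold at 7.

No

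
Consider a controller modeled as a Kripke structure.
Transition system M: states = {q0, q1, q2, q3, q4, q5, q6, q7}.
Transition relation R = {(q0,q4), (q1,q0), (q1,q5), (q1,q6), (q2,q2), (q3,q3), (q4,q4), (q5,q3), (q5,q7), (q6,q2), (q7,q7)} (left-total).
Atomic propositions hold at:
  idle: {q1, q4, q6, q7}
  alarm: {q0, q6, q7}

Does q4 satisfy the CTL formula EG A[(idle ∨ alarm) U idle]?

Yes

Sat(idle ∨ alarm) = {q0, q1, q4, q6, q7}
A[(idle ∨ alarm) U idle]: least fixpoint, start Z0 = Sat(idle) = {q1, q4, q6, q7}, add states in Sat(idle ∨ alarm) with every successor in Z. Z1 = {q0, q1, q4, q6, q7}; fixed.
Sat(A[(idle ∨ alarm) U idle]) = {q0, q1, q4, q6, q7}
EG A[(idle ∨ alarm) U idle]: greatest fixpoint, start Z0 = {q0, q1, q4, q6, q7}, keep only states in Sat with some successor in Z. Z1 = {q0, q1, q4, q7}; fixed.
Sat(EG A[(idle ∨ alarm) U idle]) = {q0, q1, q4, q7}
q4 ∈ Sat(EG A[(idle ∨ alarm) U idle]) = {q0, q1, q4, q7}, so the formula holds at q4.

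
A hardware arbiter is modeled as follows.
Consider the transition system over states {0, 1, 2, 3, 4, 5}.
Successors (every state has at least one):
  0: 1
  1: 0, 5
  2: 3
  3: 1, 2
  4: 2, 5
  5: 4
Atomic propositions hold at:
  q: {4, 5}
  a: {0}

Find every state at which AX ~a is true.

Sat(~a) = {1, 2, 3, 4, 5}
Sat(AX ~a) = {s : every successor in {1, 2, 3, 4, 5}} = {0, 2, 3, 4, 5}

{0, 2, 3, 4, 5}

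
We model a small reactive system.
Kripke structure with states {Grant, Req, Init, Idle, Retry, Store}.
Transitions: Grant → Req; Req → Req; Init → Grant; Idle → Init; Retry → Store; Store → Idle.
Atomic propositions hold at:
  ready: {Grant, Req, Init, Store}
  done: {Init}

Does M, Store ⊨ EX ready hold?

Sat(EX ready) = {s : some successor in {Grant, Req, Init, Store}} = {Grant, Req, Init, Idle, Retry}
Store ∉ Sat(EX ready) = {Grant, Req, Init, Idle, Retry}, so the formula does not hold at Store.

No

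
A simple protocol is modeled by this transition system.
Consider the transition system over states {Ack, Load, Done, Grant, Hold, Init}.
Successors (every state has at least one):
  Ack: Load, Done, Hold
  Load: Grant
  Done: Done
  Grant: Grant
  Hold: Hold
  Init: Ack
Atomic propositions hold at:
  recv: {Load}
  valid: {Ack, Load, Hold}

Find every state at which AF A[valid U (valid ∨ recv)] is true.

Sat(valid ∨ recv) = {Ack, Load, Hold}
A[valid U (valid ∨ recv)]: least fixpoint, start Z0 = Sat((valid ∨ recv)) = {Ack, Load, Hold}, add states in Sat(valid) with every successor in Z. Already a fixed point.
Sat(A[valid U (valid ∨ recv)]) = {Ack, Load, Hold}
AF A[valid U (valid ∨ recv)]: least fixpoint, start Z0 = {Ack, Load, Hold}, add states with every successor in Z. Z1 = {Ack, Load, Hold, Init}; fixed.
Sat(AF A[valid U (valid ∨ recv)]) = {Ack, Load, Hold, Init}

{Ack, Load, Hold, Init}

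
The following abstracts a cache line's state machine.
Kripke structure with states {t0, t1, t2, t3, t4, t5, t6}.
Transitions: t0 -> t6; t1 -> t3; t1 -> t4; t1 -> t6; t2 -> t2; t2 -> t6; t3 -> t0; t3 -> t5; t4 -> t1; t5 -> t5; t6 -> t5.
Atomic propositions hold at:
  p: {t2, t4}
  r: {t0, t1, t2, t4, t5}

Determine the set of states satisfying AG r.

{t5}

AG r: greatest fixpoint, start Z0 = {t0, t1, t2, t4, t5}, keep only states in Sat with every successor in Z. Z1 = {t4, t5}; Z2 = {t5}; fixed.
Sat(AG r) = {t5}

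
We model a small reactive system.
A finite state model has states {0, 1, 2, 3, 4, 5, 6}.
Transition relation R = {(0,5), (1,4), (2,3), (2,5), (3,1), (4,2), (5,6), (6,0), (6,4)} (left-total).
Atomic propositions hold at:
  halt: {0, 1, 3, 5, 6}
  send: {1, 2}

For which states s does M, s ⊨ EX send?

Sat(EX send) = {s : some successor in {1, 2}} = {3, 4}

{3, 4}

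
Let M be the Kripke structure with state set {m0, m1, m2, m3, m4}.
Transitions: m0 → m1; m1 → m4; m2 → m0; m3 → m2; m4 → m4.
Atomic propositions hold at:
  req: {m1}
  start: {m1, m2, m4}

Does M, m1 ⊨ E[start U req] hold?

E[start U req]: least fixpoint, start Z0 = Sat(req) = {m1}, add states in Sat(start) with some successor in Z. Already a fixed point.
Sat(E[start U req]) = {m1}
m1 ∈ Sat(E[start U req]) = {m1}, so the formula holds at m1.

Yes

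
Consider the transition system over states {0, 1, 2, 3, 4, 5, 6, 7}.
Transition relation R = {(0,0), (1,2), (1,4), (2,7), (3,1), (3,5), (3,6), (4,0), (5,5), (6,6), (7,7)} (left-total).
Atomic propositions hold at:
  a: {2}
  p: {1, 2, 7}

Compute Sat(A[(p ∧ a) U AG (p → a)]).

Sat(p ∧ a) = {2}
Sat(p → a) = {0, 2, 3, 4, 5, 6}
AG (p → a): greatest fixpoint, start Z0 = {0, 2, 3, 4, 5, 6}, keep only states in Sat with every successor in Z. Z1 = {0, 4, 5, 6}; fixed.
Sat(AG (p → a)) = {0, 4, 5, 6}
A[(p ∧ a) U AG (p → a)]: least fixpoint, start Z0 = Sat(AG (p → a)) = {0, 4, 5, 6}, add states in Sat(p ∧ a) with every successor in Z. Already a fixed point.
Sat(A[(p ∧ a) U AG (p → a)]) = {0, 4, 5, 6}

{0, 4, 5, 6}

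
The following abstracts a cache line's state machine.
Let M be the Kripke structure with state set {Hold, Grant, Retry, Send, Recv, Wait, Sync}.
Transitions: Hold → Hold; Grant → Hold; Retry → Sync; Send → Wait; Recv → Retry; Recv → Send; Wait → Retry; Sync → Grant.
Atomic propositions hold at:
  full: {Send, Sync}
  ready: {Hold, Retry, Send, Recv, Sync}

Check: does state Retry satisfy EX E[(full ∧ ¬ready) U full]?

Sat(¬ready) = {Grant, Wait}
Sat(full ∧ ¬ready) = ∅
E[(full ∧ ¬ready) U full]: least fixpoint, start Z0 = Sat(full) = {Send, Sync}, add states in Sat(full ∧ ¬ready) with some successor in Z. Already a fixed point.
Sat(E[(full ∧ ¬ready) U full]) = {Send, Sync}
Sat(EX E[(full ∧ ¬ready) U full]) = {s : some successor in {Send, Sync}} = {Retry, Recv}
Retry ∈ Sat(EX E[(full ∧ ¬ready) U full]) = {Retry, Recv}, so the formula holds at Retry.

Yes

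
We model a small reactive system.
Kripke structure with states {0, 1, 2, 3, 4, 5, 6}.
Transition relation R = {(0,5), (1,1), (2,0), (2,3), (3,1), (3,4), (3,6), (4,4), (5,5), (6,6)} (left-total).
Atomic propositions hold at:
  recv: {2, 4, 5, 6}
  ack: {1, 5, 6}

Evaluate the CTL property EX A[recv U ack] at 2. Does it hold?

A[recv U ack]: least fixpoint, start Z0 = Sat(ack) = {1, 5, 6}, add states in Sat(recv) with every successor in Z. Already a fixed point.
Sat(A[recv U ack]) = {1, 5, 6}
Sat(EX A[recv U ack]) = {s : some successor in {1, 5, 6}} = {0, 1, 3, 5, 6}
2 ∉ Sat(EX A[recv U ack]) = {0, 1, 3, 5, 6}, so the formula does not hold at 2.

No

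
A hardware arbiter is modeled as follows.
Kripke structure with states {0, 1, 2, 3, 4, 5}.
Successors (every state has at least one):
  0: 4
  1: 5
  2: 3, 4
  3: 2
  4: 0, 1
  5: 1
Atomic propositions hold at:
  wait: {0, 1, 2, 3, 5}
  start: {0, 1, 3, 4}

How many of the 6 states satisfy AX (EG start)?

EG start: greatest fixpoint, start Z0 = {0, 1, 3, 4}, keep only states in Sat with some successor in Z. Z1 = {0, 4}; fixed.
Sat(EG start) = {0, 4}
Sat(AX (EG start)) = {s : every successor in {0, 4}} = {0}
|Sat(AX (EG start))| = |{0}| = 1.

1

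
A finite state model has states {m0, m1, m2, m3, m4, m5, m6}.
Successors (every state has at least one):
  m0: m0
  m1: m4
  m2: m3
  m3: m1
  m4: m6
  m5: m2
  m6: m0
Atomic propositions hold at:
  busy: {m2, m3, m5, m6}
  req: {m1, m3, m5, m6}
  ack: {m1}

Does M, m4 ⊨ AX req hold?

Yes

Sat(AX req) = {s : every successor in {m1, m3, m5, m6}} = {m2, m3, m4}
m4 ∈ Sat(AX req) = {m2, m3, m4}, so the formula holds at m4.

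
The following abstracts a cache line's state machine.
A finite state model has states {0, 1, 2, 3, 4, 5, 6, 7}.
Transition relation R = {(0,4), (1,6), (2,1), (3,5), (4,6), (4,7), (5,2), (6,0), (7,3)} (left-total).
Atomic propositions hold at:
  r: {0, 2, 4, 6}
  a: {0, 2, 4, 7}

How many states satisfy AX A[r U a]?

A[r U a]: least fixpoint, start Z0 = Sat(a) = {0, 2, 4, 7}, add states in Sat(r) with every successor in Z. Z1 = {0, 2, 4, 6, 7}; fixed.
Sat(A[r U a]) = {0, 2, 4, 6, 7}
Sat(AX A[r U a]) = {s : every successor in {0, 2, 4, 6, 7}} = {0, 1, 4, 5, 6}
|Sat(AX A[r U a])| = |{0, 1, 4, 5, 6}| = 5.

5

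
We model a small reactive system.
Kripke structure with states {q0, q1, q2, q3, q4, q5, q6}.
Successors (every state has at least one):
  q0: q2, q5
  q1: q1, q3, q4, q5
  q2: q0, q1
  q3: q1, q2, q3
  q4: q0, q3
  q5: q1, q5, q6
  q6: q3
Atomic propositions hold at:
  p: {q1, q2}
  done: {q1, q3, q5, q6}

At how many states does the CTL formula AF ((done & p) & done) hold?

1

Sat(done & p) = {q1}
Sat((done & p) & done) = {q1}
AF ((done & p) & done): least fixpoint, start Z0 = {q1}, add states with every successor in Z. Already a fixed point.
Sat(AF ((done & p) & done)) = {q1}
|Sat(AF ((done & p) & done))| = |{q1}| = 1.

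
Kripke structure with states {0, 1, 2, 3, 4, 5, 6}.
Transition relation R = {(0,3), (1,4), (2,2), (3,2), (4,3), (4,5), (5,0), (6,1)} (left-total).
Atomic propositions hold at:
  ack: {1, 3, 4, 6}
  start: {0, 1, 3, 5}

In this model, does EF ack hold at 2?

EF ack: least fixpoint, start Z0 = {1, 3, 4, 6}, add states with some successor in Z. Z1 = {0, 1, 3, 4, 6}; Z2 = {0, 1, 3, 4, 5, 6}; fixed.
Sat(EF ack) = {0, 1, 3, 4, 5, 6}
2 ∉ Sat(EF ack) = {0, 1, 3, 4, 5, 6}, so the formula does not hold at 2.

No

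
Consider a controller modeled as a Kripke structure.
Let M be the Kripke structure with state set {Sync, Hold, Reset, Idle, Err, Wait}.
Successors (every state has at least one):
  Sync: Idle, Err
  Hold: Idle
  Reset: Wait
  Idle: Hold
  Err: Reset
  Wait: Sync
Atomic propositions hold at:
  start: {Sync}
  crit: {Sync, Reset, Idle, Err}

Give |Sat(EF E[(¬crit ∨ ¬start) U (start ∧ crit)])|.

Sat(¬crit) = {Hold, Wait}
Sat(¬start) = {Hold, Reset, Idle, Err, Wait}
Sat(¬crit ∨ ¬start) = {Hold, Reset, Idle, Err, Wait}
Sat(start ∧ crit) = {Sync}
E[(¬crit ∨ ¬start) U (start ∧ crit)]: least fixpoint, start Z0 = Sat((start ∧ crit)) = {Sync}, add states in Sat(¬crit ∨ ¬start) with some successor in Z. Z1 = {Sync, Wait}; Z2 = {Sync, Reset, Wait}; Z3 = {Sync, Reset, Err, Wait}; fixed.
Sat(E[(¬crit ∨ ¬start) U (start ∧ crit)]) = {Sync, Reset, Err, Wait}
EF E[(¬crit ∨ ¬start) U (start ∧ crit)]: least fixpoint, start Z0 = {Sync, Reset, Err, Wait}, add states with some successor in Z. Already a fixed point.
Sat(EF E[(¬crit ∨ ¬start) U (start ∧ crit)]) = {Sync, Reset, Err, Wait}
|Sat(EF E[(¬crit ∨ ¬start) U (start ∧ crit)])| = |{Sync, Reset, Err, Wait}| = 4.

4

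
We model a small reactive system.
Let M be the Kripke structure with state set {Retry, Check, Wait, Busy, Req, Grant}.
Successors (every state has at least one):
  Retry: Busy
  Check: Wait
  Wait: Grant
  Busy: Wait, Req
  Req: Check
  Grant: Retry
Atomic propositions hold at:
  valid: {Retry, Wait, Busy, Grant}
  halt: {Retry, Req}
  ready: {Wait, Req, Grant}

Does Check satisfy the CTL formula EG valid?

EG valid: greatest fixpoint, start Z0 = {Retry, Wait, Busy, Grant}, keep only states in Sat with some successor in Z. Already a fixed point.
Sat(EG valid) = {Retry, Wait, Busy, Grant}
Check ∉ Sat(EG valid) = {Retry, Wait, Busy, Grant}, so the formula does not hold at Check.

No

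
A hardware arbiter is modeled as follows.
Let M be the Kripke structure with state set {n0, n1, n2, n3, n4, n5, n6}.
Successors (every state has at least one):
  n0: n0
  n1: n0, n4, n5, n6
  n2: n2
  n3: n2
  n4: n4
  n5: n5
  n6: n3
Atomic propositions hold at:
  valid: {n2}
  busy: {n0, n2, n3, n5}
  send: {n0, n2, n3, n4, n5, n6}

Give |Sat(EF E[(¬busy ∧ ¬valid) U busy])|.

6

Sat(¬busy) = {n1, n4, n6}
Sat(¬valid) = {n0, n1, n3, n4, n5, n6}
Sat(¬busy ∧ ¬valid) = {n1, n4, n6}
E[(¬busy ∧ ¬valid) U busy]: least fixpoint, start Z0 = Sat(busy) = {n0, n2, n3, n5}, add states in Sat(¬busy ∧ ¬valid) with some successor in Z. Z1 = {n0, n1, n2, n3, n5, n6}; fixed.
Sat(E[(¬busy ∧ ¬valid) U busy]) = {n0, n1, n2, n3, n5, n6}
EF E[(¬busy ∧ ¬valid) U busy]: least fixpoint, start Z0 = {n0, n1, n2, n3, n5, n6}, add states with some successor in Z. Already a fixed point.
Sat(EF E[(¬busy ∧ ¬valid) U busy]) = {n0, n1, n2, n3, n5, n6}
|Sat(EF E[(¬busy ∧ ¬valid) U busy])| = |{n0, n1, n2, n3, n5, n6}| = 6.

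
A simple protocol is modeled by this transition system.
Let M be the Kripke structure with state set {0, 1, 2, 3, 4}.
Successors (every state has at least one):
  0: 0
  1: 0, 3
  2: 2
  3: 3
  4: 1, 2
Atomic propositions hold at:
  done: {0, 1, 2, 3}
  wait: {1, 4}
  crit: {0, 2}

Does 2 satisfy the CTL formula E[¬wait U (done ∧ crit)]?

Sat(¬wait) = {0, 2, 3}
Sat(done ∧ crit) = {0, 2}
E[¬wait U (done ∧ crit)]: least fixpoint, start Z0 = Sat((done ∧ crit)) = {0, 2}, add states in Sat(¬wait) with some successor in Z. Already a fixed point.
Sat(E[¬wait U (done ∧ crit)]) = {0, 2}
2 ∈ Sat(E[¬wait U (done ∧ crit)]) = {0, 2}, so the formula holds at 2.

Yes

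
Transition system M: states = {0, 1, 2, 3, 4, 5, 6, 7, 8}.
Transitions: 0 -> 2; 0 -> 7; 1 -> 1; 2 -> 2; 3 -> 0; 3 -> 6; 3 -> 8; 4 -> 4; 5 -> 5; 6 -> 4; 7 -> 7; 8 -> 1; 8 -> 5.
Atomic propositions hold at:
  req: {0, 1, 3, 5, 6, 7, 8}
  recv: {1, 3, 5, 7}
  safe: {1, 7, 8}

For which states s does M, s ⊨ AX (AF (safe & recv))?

Sat(safe & recv) = {1, 7}
AF (safe & recv): least fixpoint, start Z0 = {1, 7}, add states with every successor in Z. Already a fixed point.
Sat(AF (safe & recv)) = {1, 7}
Sat(AX (AF (safe & recv))) = {s : every successor in {1, 7}} = {1, 7}

{1, 7}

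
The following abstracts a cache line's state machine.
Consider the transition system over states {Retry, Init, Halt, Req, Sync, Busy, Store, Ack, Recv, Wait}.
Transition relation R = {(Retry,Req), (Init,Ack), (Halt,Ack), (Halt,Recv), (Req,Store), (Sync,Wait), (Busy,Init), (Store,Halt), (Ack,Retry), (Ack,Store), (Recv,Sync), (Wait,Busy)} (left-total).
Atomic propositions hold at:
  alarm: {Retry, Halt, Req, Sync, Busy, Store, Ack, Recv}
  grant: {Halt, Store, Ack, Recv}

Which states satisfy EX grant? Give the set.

{Init, Halt, Req, Store, Ack}

Sat(EX grant) = {s : some successor in {Halt, Store, Ack, Recv}} = {Init, Halt, Req, Store, Ack}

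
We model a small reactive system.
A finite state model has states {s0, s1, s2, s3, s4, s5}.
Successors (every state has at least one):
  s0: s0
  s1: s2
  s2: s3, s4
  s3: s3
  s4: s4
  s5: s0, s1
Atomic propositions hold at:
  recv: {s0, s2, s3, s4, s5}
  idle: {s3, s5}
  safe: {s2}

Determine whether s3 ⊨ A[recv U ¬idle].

Sat(¬idle) = {s0, s1, s2, s4}
A[recv U ¬idle]: least fixpoint, start Z0 = Sat(¬idle) = {s0, s1, s2, s4}, add states in Sat(recv) with every successor in Z. Z1 = {s0, s1, s2, s4, s5}; fixed.
Sat(A[recv U ¬idle]) = {s0, s1, s2, s4, s5}
s3 ∉ Sat(A[recv U ¬idle]) = {s0, s1, s2, s4, s5}, so the formula does not hold at s3.

No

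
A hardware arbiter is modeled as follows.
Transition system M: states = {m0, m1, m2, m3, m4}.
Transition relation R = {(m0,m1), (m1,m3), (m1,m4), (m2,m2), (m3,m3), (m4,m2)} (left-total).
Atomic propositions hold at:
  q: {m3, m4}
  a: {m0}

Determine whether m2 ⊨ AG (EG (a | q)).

No

Sat(a | q) = {m0, m3, m4}
EG (a | q): greatest fixpoint, start Z0 = {m0, m3, m4}, keep only states in Sat with some successor in Z. Z1 = {m3}; fixed.
Sat(EG (a | q)) = {m3}
AG (EG (a | q)): greatest fixpoint, start Z0 = {m3}, keep only states in Sat with every successor in Z. Already a fixed point.
Sat(AG (EG (a | q))) = {m3}
m2 ∉ Sat(AG (EG (a | q))) = {m3}, so the formula does not hold at m2.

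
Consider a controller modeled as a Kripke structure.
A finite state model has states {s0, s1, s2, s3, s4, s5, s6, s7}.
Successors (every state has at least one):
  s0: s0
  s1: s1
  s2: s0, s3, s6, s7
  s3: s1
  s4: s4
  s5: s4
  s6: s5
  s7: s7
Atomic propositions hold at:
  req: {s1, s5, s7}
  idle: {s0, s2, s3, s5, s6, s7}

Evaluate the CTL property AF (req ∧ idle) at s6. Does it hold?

Sat(req ∧ idle) = {s5, s7}
AF (req ∧ idle): least fixpoint, start Z0 = {s5, s7}, add states with every successor in Z. Z1 = {s5, s6, s7}; fixed.
Sat(AF (req ∧ idle)) = {s5, s6, s7}
s6 ∈ Sat(AF (req ∧ idle)) = {s5, s6, s7}, so the formula holds at s6.

Yes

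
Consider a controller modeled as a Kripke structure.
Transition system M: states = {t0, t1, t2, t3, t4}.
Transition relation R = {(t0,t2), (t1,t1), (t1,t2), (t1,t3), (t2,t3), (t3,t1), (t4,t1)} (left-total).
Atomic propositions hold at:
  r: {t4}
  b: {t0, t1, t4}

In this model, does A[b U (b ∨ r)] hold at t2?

Sat(b ∨ r) = {t0, t1, t4}
A[b U (b ∨ r)]: least fixpoint, start Z0 = Sat((b ∨ r)) = {t0, t1, t4}, add states in Sat(b) with every successor in Z. Already a fixed point.
Sat(A[b U (b ∨ r)]) = {t0, t1, t4}
t2 ∉ Sat(A[b U (b ∨ r)]) = {t0, t1, t4}, so the formula does not hold at t2.

No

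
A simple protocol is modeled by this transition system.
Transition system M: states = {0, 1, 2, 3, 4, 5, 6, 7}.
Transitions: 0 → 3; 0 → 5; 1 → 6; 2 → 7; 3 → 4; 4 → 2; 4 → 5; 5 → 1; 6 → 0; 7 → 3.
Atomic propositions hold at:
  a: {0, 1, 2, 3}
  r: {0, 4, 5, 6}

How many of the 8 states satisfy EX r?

5

Sat(EX r) = {s : some successor in {0, 4, 5, 6}} = {0, 1, 3, 4, 6}
|Sat(EX r)| = |{0, 1, 3, 4, 6}| = 5.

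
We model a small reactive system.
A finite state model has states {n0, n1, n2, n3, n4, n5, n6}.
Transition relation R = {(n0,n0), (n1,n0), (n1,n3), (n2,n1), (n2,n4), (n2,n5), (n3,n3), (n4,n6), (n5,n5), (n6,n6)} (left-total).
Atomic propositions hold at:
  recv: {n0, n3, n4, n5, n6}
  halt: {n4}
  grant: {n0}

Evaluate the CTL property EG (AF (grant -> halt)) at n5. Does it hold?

Sat(grant -> halt) = {n1, n2, n3, n4, n5, n6}
AF (grant -> halt): least fixpoint, start Z0 = {n1, n2, n3, n4, n5, n6}, add states with every successor in Z. Already a fixed point.
Sat(AF (grant -> halt)) = {n1, n2, n3, n4, n5, n6}
EG (AF (grant -> halt)): greatest fixpoint, start Z0 = {n1, n2, n3, n4, n5, n6}, keep only states in Sat with some successor in Z. Already a fixed point.
Sat(EG (AF (grant -> halt))) = {n1, n2, n3, n4, n5, n6}
n5 ∈ Sat(EG (AF (grant -> halt))) = {n1, n2, n3, n4, n5, n6}, so the formula holds at n5.

Yes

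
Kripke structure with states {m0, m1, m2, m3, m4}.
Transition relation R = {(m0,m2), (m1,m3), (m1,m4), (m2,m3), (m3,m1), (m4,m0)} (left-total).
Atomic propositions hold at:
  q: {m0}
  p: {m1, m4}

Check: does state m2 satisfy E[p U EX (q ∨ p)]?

Sat(q ∨ p) = {m0, m1, m4}
Sat(EX (q ∨ p)) = {s : some successor in {m0, m1, m4}} = {m1, m3, m4}
E[p U EX (q ∨ p)]: least fixpoint, start Z0 = Sat(EX (q ∨ p)) = {m1, m3, m4}, add states in Sat(p) with some successor in Z. Already a fixed point.
Sat(E[p U EX (q ∨ p)]) = {m1, m3, m4}
m2 ∉ Sat(E[p U EX (q ∨ p)]) = {m1, m3, m4}, so the formula does not hold at m2.

No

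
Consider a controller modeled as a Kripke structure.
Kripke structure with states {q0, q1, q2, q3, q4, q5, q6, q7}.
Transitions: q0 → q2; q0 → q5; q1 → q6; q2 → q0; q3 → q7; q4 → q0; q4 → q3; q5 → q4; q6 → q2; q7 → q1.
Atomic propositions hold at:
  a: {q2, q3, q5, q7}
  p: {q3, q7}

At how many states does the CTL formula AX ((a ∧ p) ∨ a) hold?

Sat(a ∧ p) = {q3, q7}
Sat((a ∧ p) ∨ a) = {q2, q3, q5, q7}
Sat(AX ((a ∧ p) ∨ a)) = {s : every successor in {q2, q3, q5, q7}} = {q0, q3, q6}
|Sat(AX ((a ∧ p) ∨ a))| = |{q0, q3, q6}| = 3.

3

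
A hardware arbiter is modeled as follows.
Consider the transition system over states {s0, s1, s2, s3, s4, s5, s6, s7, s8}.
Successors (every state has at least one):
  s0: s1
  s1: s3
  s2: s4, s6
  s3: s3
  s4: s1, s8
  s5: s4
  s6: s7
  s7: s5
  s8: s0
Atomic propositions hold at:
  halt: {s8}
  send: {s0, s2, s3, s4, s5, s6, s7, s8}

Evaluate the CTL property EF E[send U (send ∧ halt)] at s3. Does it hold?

No

Sat(send ∧ halt) = {s8}
E[send U (send ∧ halt)]: least fixpoint, start Z0 = Sat((send ∧ halt)) = {s8}, add states in Sat(send) with some successor in Z. Z1 = {s4, s8}; Z2 = {s2, s4, s5, s8}; Z3 = {s2, s4, s5, s7, s8}; Z4 = {s2, s4, s5, s6, s7, s8}; fixed.
Sat(E[send U (send ∧ halt)]) = {s2, s4, s5, s6, s7, s8}
EF E[send U (send ∧ halt)]: least fixpoint, start Z0 = {s2, s4, s5, s6, s7, s8}, add states with some successor in Z. Already a fixed point.
Sat(EF E[send U (send ∧ halt)]) = {s2, s4, s5, s6, s7, s8}
s3 ∉ Sat(EF E[send U (send ∧ halt)]) = {s2, s4, s5, s6, s7, s8}, so the formula does not hold at s3.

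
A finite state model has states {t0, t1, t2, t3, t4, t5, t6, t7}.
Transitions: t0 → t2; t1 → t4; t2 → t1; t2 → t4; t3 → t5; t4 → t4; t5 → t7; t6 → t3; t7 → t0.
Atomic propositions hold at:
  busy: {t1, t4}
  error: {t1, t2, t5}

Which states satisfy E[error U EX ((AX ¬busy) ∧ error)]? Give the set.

Sat(¬busy) = {t0, t2, t3, t5, t6, t7}
Sat(AX ¬busy) = {s : every successor in {t0, t2, t3, t5, t6, t7}} = {t0, t3, t5, t6, t7}
Sat((AX ¬busy) ∧ error) = {t5}
Sat(EX ((AX ¬busy) ∧ error)) = {s : some successor in {t5}} = {t3}
E[error U EX ((AX ¬busy) ∧ error)]: least fixpoint, start Z0 = Sat(EX ((AX ¬busy) ∧ error)) = {t3}, add states in Sat(error) with some successor in Z. Already a fixed point.
Sat(E[error U EX ((AX ¬busy) ∧ error)]) = {t3}

{t3}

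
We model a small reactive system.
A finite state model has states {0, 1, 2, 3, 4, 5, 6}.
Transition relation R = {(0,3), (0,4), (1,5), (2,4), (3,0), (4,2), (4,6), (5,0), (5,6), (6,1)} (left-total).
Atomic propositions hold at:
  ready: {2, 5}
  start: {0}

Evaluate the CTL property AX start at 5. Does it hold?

Sat(AX start) = {s : every successor in {0}} = {3}
5 ∉ Sat(AX start) = {3}, so the formula does not hold at 5.

No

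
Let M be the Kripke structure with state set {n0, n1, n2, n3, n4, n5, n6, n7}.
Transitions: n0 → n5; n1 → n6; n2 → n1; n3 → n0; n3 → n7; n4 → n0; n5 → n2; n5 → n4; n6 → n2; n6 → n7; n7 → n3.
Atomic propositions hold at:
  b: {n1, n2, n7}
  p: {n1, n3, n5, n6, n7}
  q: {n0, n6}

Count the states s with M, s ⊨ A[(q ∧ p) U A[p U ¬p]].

4

Sat(q ∧ p) = {n6}
Sat(¬p) = {n0, n2, n4}
A[p U ¬p]: least fixpoint, start Z0 = Sat(¬p) = {n0, n2, n4}, add states in Sat(p) with every successor in Z. Z1 = {n0, n2, n4, n5}; fixed.
Sat(A[p U ¬p]) = {n0, n2, n4, n5}
A[(q ∧ p) U A[p U ¬p]]: least fixpoint, start Z0 = Sat(A[p U ¬p]) = {n0, n2, n4, n5}, add states in Sat(q ∧ p) with every successor in Z. Already a fixed point.
Sat(A[(q ∧ p) U A[p U ¬p]]) = {n0, n2, n4, n5}
|Sat(A[(q ∧ p) U A[p U ¬p]])| = |{n0, n2, n4, n5}| = 4.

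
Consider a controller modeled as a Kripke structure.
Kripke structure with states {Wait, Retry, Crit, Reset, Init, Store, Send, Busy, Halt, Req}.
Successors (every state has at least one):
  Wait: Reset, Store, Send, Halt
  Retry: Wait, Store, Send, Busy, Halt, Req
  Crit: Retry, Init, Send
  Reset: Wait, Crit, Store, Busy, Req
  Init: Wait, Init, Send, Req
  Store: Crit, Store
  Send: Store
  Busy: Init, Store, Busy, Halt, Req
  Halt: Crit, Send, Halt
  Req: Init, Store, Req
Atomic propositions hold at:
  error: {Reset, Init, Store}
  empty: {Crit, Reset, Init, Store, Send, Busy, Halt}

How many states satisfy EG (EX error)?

Sat(EX error) = {s : some successor in {Reset, Init, Store}} = {Wait, Retry, Crit, Reset, Init, Store, Send, Busy, Req}
EG (EX error): greatest fixpoint, start Z0 = {Wait, Retry, Crit, Reset, Init, Store, Send, Busy, Req}, keep only states in Sat with some successor in Z. Already a fixed point.
Sat(EG (EX error)) = {Wait, Retry, Crit, Reset, Init, Store, Send, Busy, Req}
|Sat(EG (EX error))| = |{Wait, Retry, Crit, Reset, Init, Store, Send, Busy, Req}| = 9.

9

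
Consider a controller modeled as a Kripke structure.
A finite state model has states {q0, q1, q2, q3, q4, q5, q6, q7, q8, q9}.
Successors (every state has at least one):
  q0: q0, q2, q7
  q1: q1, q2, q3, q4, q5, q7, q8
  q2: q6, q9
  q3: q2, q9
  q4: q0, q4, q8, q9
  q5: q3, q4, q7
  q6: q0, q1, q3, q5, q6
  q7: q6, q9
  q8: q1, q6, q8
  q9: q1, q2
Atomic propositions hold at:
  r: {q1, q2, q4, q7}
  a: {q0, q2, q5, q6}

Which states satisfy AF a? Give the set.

{q0, q2, q5, q6}

AF a: least fixpoint, start Z0 = {q0, q2, q5, q6}, add states with every successor in Z. Already a fixed point.
Sat(AF a) = {q0, q2, q5, q6}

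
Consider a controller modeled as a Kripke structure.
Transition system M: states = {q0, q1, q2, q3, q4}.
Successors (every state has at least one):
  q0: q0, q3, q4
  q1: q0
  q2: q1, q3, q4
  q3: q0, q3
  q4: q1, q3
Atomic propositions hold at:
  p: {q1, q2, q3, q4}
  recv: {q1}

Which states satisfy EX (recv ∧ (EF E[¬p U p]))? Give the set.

{q2, q4}

Sat(¬p) = {q0}
E[¬p U p]: least fixpoint, start Z0 = Sat(p) = {q1, q2, q3, q4}, add states in Sat(¬p) with some successor in Z. Z1 = {q0, q1, q2, q3, q4}; fixed.
Sat(E[¬p U p]) = {q0, q1, q2, q3, q4}
EF E[¬p U p]: least fixpoint, start Z0 = {q0, q1, q2, q3, q4}, add states with some successor in Z. Already a fixed point.
Sat(EF E[¬p U p]) = {q0, q1, q2, q3, q4}
Sat(recv ∧ (EF E[¬p U p])) = {q1}
Sat(EX (recv ∧ (EF E[¬p U p]))) = {s : some successor in {q1}} = {q2, q4}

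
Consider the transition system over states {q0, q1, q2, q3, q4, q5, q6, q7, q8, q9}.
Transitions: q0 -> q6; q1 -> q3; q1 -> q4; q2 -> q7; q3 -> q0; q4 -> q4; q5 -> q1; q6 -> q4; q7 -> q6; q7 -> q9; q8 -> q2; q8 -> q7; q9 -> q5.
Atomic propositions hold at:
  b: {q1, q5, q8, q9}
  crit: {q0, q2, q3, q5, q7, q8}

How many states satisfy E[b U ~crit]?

Sat(~crit) = {q1, q4, q6, q9}
E[b U ~crit]: least fixpoint, start Z0 = Sat(~crit) = {q1, q4, q6, q9}, add states in Sat(b) with some successor in Z. Z1 = {q1, q4, q5, q6, q9}; fixed.
Sat(E[b U ~crit]) = {q1, q4, q5, q6, q9}
|Sat(E[b U ~crit])| = |{q1, q4, q5, q6, q9}| = 5.

5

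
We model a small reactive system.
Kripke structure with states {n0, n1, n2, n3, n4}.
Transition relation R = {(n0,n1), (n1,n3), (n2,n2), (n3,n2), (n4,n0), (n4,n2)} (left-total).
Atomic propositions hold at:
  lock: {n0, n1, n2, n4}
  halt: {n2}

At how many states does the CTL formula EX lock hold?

Sat(EX lock) = {s : some successor in {n0, n1, n2, n4}} = {n0, n2, n3, n4}
|Sat(EX lock)| = |{n0, n2, n3, n4}| = 4.

4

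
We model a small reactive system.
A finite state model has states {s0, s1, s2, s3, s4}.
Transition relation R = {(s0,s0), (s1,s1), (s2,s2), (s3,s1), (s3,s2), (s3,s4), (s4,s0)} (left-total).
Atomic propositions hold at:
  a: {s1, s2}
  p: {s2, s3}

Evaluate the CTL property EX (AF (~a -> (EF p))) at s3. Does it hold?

Sat(~a) = {s0, s3, s4}
EF p: least fixpoint, start Z0 = {s2, s3}, add states with some successor in Z. Already a fixed point.
Sat(EF p) = {s2, s3}
Sat(~a -> (EF p)) = {s1, s2, s3}
AF (~a -> (EF p)): least fixpoint, start Z0 = {s1, s2, s3}, add states with every successor in Z. Already a fixed point.
Sat(AF (~a -> (EF p))) = {s1, s2, s3}
Sat(EX (AF (~a -> (EF p)))) = {s : some successor in {s1, s2, s3}} = {s1, s2, s3}
s3 ∈ Sat(EX (AF (~a -> (EF p)))) = {s1, s2, s3}, so the formula holds at s3.

Yes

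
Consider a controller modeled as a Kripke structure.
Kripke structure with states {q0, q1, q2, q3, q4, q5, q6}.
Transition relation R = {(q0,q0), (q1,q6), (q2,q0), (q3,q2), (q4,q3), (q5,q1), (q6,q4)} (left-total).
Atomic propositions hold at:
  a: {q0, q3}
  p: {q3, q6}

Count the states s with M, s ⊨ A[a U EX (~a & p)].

1

Sat(~a) = {q1, q2, q4, q5, q6}
Sat(~a & p) = {q6}
Sat(EX (~a & p)) = {s : some successor in {q6}} = {q1}
A[a U EX (~a & p)]: least fixpoint, start Z0 = Sat(EX (~a & p)) = {q1}, add states in Sat(a) with every successor in Z. Already a fixed point.
Sat(A[a U EX (~a & p)]) = {q1}
|Sat(A[a U EX (~a & p)])| = |{q1}| = 1.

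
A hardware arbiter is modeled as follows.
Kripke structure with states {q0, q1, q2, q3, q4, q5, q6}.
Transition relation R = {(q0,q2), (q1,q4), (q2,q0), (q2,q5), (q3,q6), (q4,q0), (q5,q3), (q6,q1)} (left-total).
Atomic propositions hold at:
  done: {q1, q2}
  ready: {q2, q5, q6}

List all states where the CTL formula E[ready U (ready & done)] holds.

{q2}

Sat(ready & done) = {q2}
E[ready U (ready & done)]: least fixpoint, start Z0 = Sat((ready & done)) = {q2}, add states in Sat(ready) with some successor in Z. Already a fixed point.
Sat(E[ready U (ready & done)]) = {q2}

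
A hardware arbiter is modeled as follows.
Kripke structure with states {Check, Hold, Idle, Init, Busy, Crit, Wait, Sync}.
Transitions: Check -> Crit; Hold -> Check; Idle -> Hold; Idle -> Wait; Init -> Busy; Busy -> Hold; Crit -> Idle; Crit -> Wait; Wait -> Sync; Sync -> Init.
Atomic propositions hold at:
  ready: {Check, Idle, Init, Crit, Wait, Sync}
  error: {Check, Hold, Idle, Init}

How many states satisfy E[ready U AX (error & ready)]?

Sat(error & ready) = {Check, Idle, Init}
Sat(AX (error & ready)) = {s : every successor in {Check, Idle, Init}} = {Hold, Sync}
E[ready U AX (error & ready)]: least fixpoint, start Z0 = Sat(AX (error & ready)) = {Hold, Sync}, add states in Sat(ready) with some successor in Z. Z1 = {Hold, Idle, Wait, Sync}; Z2 = {Hold, Idle, Crit, Wait, Sync}; Z3 = {Check, Hold, Idle, Crit, Wait, Sync}; fixed.
Sat(E[ready U AX (error & ready)]) = {Check, Hold, Idle, Crit, Wait, Sync}
|Sat(E[ready U AX (error & ready)])| = |{Check, Hold, Idle, Crit, Wait, Sync}| = 6.

6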